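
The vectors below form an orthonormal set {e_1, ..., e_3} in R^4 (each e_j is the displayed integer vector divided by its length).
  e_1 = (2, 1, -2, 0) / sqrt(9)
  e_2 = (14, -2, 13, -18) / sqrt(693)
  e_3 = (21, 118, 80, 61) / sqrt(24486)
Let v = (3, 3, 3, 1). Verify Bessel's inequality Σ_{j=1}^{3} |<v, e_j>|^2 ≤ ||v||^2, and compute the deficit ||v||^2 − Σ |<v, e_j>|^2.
Σ |<v, e_j>|^2 = 4252/159; ||v||^2 = 28; deficit = 200/159

Write each e_j = u_j / sqrt(<u_j, u_j>) where u_j is the displayed integer vector. Then <v, e_j> = <v, u_j> / sqrt(<u_j, u_j>), so |<v, e_j>|^2 = <v, u_j>^2 / <u_j, u_j>.
Coefficients: <v, e_1> = 3/sqrt(9), <v, e_2> = 57/sqrt(693), <v, e_3> = 718/sqrt(24486).
Square and sum: Σ |<v, e_j>|^2 = 4252/159.
Compute ||v||^2 = v·v = 28.
Deficit = 28 − 4252/159 = 200/159 ≥ 0, confirming Bessel's inequality. (The deficit equals ||v − Σ <v,e_j> e_j||^2, the squared distance from v to span{e_j}.)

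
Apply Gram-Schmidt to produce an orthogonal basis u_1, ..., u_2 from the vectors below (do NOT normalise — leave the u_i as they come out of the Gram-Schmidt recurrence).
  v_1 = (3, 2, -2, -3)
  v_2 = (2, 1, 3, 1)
Orthogonal basis:
  u_1 = (3, 2, -2, -3)
  u_2 = (55/26, 14/13, 38/13, 23/26)

Apply the Gram-Schmidt recurrence
  u_1 = v_1
  u_i = v_i − Σ_{j<i} ((v_i · u_j) / (u_j · u_j)) · u_j.

Step by step this gives:
  u_1 = (3, 2, -2, -3)
  u_2 = (55/26, 14/13, 38/13, 23/26)

Orthogonality check:
  u_2 · u_1 = 0 (should be 0)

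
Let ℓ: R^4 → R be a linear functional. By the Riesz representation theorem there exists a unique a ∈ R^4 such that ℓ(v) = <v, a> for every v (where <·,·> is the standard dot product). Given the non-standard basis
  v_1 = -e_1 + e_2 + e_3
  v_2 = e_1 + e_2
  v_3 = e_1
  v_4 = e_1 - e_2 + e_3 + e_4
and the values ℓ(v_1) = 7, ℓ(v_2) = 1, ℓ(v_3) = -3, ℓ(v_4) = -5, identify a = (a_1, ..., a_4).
a = (-3, 4, 0, 2)

Write a = (a_1, ..., a_4) in the standard basis. For each basis vector v_i, ℓ(v_i) = <v_i, a> is a linear equation in the a_j's. Collect the n equations into a matrix system V a = ℓ, where row i of V is v_i (expressed in the standard basis). Since V is invertible (lower-triangular with 1s on the diagonal, up to permutation), solve by back-substitution:
  V =
[[-1, 1, 1, 0],
 [1, 1, 0, 0],
 [1, 0, 0, 0],
 [1, -1, 1, 1]]
  V a = (7, 1, -3, -5)
Solving gives a = (-3, 4, 0, 2).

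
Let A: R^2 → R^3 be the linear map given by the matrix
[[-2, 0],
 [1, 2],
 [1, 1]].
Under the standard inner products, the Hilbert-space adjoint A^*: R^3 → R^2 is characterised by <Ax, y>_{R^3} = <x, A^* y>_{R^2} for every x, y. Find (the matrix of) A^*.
A^* = A^T =
[[-2, 1, 1],
 [0, 2, 1]]

For real matrices with standard dot products, the defining identity <Ax, y> = <x, A^* y> gives (Ax)^T y = x^T (A^*) y, i.e. x^T A^T y = x^T (A^*) y. Since this holds for all x, y, we must have A^* = A^T. Therefore
A^* =
[[-2, 1, 1],
 [0, 2, 1]].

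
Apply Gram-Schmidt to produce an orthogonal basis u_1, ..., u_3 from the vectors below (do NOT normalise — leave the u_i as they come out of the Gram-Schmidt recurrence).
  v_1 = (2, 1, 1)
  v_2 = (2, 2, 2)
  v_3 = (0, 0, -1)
Orthogonal basis:
  u_1 = (2, 1, 1)
  u_2 = (-2/3, 2/3, 2/3)
  u_3 = (0, 1/2, -1/2)

Apply the Gram-Schmidt recurrence
  u_1 = v_1
  u_i = v_i − Σ_{j<i} ((v_i · u_j) / (u_j · u_j)) · u_j.

Step by step this gives:
  u_1 = (2, 1, 1)
  u_2 = (-2/3, 2/3, 2/3)
  u_3 = (0, 1/2, -1/2)

Orthogonality check:
  u_2 · u_1 = 0 (should be 0)
  u_3 · u_1 = 0 (should be 0)
  u_3 · u_2 = 0 (should be 0)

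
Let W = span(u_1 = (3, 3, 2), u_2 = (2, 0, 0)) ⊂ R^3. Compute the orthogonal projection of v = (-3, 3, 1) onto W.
proj_W(v) = (-3, 33/13, 22/13)

Set up U = [u_1 | ... | u_2] ∈ R^(3×2). The projector onto W = col(U) is P = U (U^T U)^(-1) U^T.
Compute U^T U =
  [22, 6]
  [6, 4],
and U^T v = (2, -6).
Solve U^T U · c = U^T v for the coefficients: c = (11/13, -36/13). The projection is proj_W(v) = U c.
Check: (v - proj_W(v)) · u_1 = 0  (should be 0).
Check: (v - proj_W(v)) · u_2 = 0  (should be 0).
Result: proj_W(v) = (-3, 33/13, 22/13).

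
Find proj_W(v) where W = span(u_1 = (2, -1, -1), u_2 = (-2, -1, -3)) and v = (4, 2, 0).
proj_W(v) = (24/7, -2/7, 8/7)

Set up U = [u_1 | ... | u_2] ∈ R^(3×2). The projector onto W = col(U) is P = U (U^T U)^(-1) U^T.
Compute U^T U =
  [6, 0]
  [0, 14],
and U^T v = (6, -10).
Solve U^T U · c = U^T v for the coefficients: c = (1, -5/7). The projection is proj_W(v) = U c.
Check: (v - proj_W(v)) · u_1 = 0  (should be 0).
Check: (v - proj_W(v)) · u_2 = 0  (should be 0).
Result: proj_W(v) = (24/7, -2/7, 8/7).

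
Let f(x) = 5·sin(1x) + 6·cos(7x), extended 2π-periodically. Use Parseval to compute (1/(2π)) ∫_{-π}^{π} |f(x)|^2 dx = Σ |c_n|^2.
Σ |c_n|^2 = 61/2

Expand |f|^2 and use orthogonality of {sin(nx), cos(mx)} on [-π, π]:
  ∫_{-π}^{π} sin(nx)^2 dx = π, ∫ cos(mx)^2 dx = π, and cross terms integrate to 0.
So ∫_{-π}^{π} f(x)^2 dx = 5^2 · π + 6^2 · π = (25 + 36)π.
Divide by 2π: (25 + 36)/2 = 61/2.
By Parseval, this equals Σ |c_n|^2.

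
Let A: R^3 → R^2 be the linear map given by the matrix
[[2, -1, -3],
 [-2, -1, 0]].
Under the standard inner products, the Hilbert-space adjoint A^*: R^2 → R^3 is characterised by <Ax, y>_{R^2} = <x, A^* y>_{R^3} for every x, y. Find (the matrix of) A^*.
A^* = A^T =
[[2, -2],
 [-1, -1],
 [-3, 0]]

For real matrices with standard dot products, the defining identity <Ax, y> = <x, A^* y> gives (Ax)^T y = x^T (A^*) y, i.e. x^T A^T y = x^T (A^*) y. Since this holds for all x, y, we must have A^* = A^T. Therefore
A^* =
[[2, -2],
 [-1, -1],
 [-3, 0]].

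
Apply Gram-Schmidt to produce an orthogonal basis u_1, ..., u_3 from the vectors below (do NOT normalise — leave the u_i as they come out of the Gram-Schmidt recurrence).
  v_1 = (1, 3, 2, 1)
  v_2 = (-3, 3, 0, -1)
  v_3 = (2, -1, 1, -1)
Orthogonal basis:
  u_1 = (1, 3, 2, 1)
  u_2 = (-10/3, 2, -2/3, -4/3)
  u_3 = (6/13, -1/13, 9/13, -21/13)

Apply the Gram-Schmidt recurrence
  u_1 = v_1
  u_i = v_i − Σ_{j<i} ((v_i · u_j) / (u_j · u_j)) · u_j.

Step by step this gives:
  u_1 = (1, 3, 2, 1)
  u_2 = (-10/3, 2, -2/3, -4/3)
  u_3 = (6/13, -1/13, 9/13, -21/13)

Orthogonality check:
  u_2 · u_1 = 0 (should be 0)
  u_3 · u_1 = 0 (should be 0)
  u_3 · u_2 = 0 (should be 0)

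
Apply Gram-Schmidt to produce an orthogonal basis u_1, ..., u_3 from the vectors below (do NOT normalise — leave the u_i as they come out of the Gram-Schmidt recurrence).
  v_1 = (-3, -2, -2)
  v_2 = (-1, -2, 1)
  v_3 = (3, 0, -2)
Orthogonal basis:
  u_1 = (-3, -2, -2)
  u_2 = (-2/17, -24/17, 27/17)
  u_3 = (156/77, -130/77, -104/77)

Apply the Gram-Schmidt recurrence
  u_1 = v_1
  u_i = v_i − Σ_{j<i} ((v_i · u_j) / (u_j · u_j)) · u_j.

Step by step this gives:
  u_1 = (-3, -2, -2)
  u_2 = (-2/17, -24/17, 27/17)
  u_3 = (156/77, -130/77, -104/77)

Orthogonality check:
  u_2 · u_1 = 0 (should be 0)
  u_3 · u_1 = 0 (should be 0)
  u_3 · u_2 = 0 (should be 0)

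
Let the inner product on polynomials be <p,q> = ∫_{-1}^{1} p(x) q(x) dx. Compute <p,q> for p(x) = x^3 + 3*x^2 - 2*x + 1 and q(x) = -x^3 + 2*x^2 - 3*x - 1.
<p,q> = 64/21

Expand the product: p(x)·q(x) = -x^6 - x^5 + 5*x^4 - 15*x^3 + 5*x^2 - x - 1.
∫_{-1}^{1} of each monomial x^k gives [2/(k+1) if k even, 0 if k odd]. Integrating term-by-term (or equivalently evaluating the antiderivative F(x) = -x^7/7 - x^6/6 + x^5 - 15*x^4/4 + 5*x^3/3 - x^2/2 - x at the endpoints):
  F(1) − F(−1) = -81/28 − (-499/84) = 64/21.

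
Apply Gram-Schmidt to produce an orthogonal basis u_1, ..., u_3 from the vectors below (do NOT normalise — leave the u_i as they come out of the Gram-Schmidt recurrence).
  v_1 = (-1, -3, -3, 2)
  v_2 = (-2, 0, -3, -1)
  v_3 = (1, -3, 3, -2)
Orthogonal basis:
  u_1 = (-1, -3, -3, 2)
  u_2 = (-37/23, 27/23, -42/23, -41/23)
  u_3 = (-72/241, -690/241, 270/241, -666/241)

Apply the Gram-Schmidt recurrence
  u_1 = v_1
  u_i = v_i − Σ_{j<i} ((v_i · u_j) / (u_j · u_j)) · u_j.

Step by step this gives:
  u_1 = (-1, -3, -3, 2)
  u_2 = (-37/23, 27/23, -42/23, -41/23)
  u_3 = (-72/241, -690/241, 270/241, -666/241)

Orthogonality check:
  u_2 · u_1 = 0 (should be 0)
  u_3 · u_1 = 0 (should be 0)
  u_3 · u_2 = 0 (should be 0)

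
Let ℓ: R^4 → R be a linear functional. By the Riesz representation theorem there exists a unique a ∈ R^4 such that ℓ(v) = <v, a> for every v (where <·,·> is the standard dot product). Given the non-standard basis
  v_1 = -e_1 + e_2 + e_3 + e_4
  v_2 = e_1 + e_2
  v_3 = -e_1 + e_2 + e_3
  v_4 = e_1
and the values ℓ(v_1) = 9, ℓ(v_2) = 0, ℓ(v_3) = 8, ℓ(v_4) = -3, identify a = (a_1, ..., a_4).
a = (-3, 3, 2, 1)

Write a = (a_1, ..., a_4) in the standard basis. For each basis vector v_i, ℓ(v_i) = <v_i, a> is a linear equation in the a_j's. Collect the n equations into a matrix system V a = ℓ, where row i of V is v_i (expressed in the standard basis). Since V is invertible (lower-triangular with 1s on the diagonal, up to permutation), solve by back-substitution:
  V =
[[-1, 1, 1, 1],
 [1, 1, 0, 0],
 [-1, 1, 1, 0],
 [1, 0, 0, 0]]
  V a = (9, 0, 8, -3)
Solving gives a = (-3, 3, 2, 1).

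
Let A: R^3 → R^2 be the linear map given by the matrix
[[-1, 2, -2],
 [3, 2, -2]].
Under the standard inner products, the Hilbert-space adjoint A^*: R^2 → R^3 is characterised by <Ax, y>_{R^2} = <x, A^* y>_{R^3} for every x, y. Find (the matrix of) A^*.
A^* = A^T =
[[-1, 3],
 [2, 2],
 [-2, -2]]

For real matrices with standard dot products, the defining identity <Ax, y> = <x, A^* y> gives (Ax)^T y = x^T (A^*) y, i.e. x^T A^T y = x^T (A^*) y. Since this holds for all x, y, we must have A^* = A^T. Therefore
A^* =
[[-1, 3],
 [2, 2],
 [-2, -2]].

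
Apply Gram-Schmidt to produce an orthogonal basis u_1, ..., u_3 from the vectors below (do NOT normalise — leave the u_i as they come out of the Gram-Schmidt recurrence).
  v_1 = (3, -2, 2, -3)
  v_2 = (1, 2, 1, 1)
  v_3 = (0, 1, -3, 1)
Orthogonal basis:
  u_1 = (3, -2, 2, -3)
  u_2 = (16/13, 24/13, 15/13, 10/13)
  u_3 = (253/178, 34/89, -179/89, -31/178)

Apply the Gram-Schmidt recurrence
  u_1 = v_1
  u_i = v_i − Σ_{j<i} ((v_i · u_j) / (u_j · u_j)) · u_j.

Step by step this gives:
  u_1 = (3, -2, 2, -3)
  u_2 = (16/13, 24/13, 15/13, 10/13)
  u_3 = (253/178, 34/89, -179/89, -31/178)

Orthogonality check:
  u_2 · u_1 = 0 (should be 0)
  u_3 · u_1 = 0 (should be 0)
  u_3 · u_2 = 0 (should be 0)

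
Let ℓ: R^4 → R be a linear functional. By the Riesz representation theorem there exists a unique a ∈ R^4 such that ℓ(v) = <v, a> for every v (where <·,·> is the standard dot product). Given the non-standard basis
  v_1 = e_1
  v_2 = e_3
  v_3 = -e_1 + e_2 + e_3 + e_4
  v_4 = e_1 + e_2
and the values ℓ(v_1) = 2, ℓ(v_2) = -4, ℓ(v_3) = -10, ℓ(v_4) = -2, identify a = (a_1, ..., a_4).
a = (2, -4, -4, 0)

Write a = (a_1, ..., a_4) in the standard basis. For each basis vector v_i, ℓ(v_i) = <v_i, a> is a linear equation in the a_j's. Collect the n equations into a matrix system V a = ℓ, where row i of V is v_i (expressed in the standard basis). Since V is invertible (lower-triangular with 1s on the diagonal, up to permutation), solve by back-substitution:
  V =
[[1, 0, 0, 0],
 [0, 0, 1, 0],
 [-1, 1, 1, 1],
 [1, 1, 0, 0]]
  V a = (2, -4, -10, -2)
Solving gives a = (2, -4, -4, 0).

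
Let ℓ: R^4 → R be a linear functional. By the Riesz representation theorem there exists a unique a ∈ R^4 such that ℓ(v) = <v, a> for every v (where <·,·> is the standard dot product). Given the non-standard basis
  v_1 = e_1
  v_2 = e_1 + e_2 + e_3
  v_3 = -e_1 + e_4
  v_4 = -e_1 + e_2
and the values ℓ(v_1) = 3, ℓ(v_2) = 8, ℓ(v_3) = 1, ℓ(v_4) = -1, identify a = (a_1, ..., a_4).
a = (3, 2, 3, 4)

Write a = (a_1, ..., a_4) in the standard basis. For each basis vector v_i, ℓ(v_i) = <v_i, a> is a linear equation in the a_j's. Collect the n equations into a matrix system V a = ℓ, where row i of V is v_i (expressed in the standard basis). Since V is invertible (lower-triangular with 1s on the diagonal, up to permutation), solve by back-substitution:
  V =
[[1, 0, 0, 0],
 [1, 1, 1, 0],
 [-1, 0, 0, 1],
 [-1, 1, 0, 0]]
  V a = (3, 8, 1, -1)
Solving gives a = (3, 2, 3, 4).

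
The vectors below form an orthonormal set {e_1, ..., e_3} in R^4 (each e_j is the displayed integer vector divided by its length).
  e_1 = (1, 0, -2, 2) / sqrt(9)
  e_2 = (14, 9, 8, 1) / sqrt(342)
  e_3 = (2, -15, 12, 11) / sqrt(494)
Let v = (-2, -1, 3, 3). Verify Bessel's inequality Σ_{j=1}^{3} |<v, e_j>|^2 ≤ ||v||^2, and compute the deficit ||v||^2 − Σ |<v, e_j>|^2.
Σ |<v, e_j>|^2 = 178/13; ||v||^2 = 23; deficit = 121/13

Write each e_j = u_j / sqrt(<u_j, u_j>) where u_j is the displayed integer vector. Then <v, e_j> = <v, u_j> / sqrt(<u_j, u_j>), so |<v, e_j>|^2 = <v, u_j>^2 / <u_j, u_j>.
Coefficients: <v, e_1> = -2/sqrt(9), <v, e_2> = -10/sqrt(342), <v, e_3> = 80/sqrt(494).
Square and sum: Σ |<v, e_j>|^2 = 178/13.
Compute ||v||^2 = v·v = 23.
Deficit = 23 − 178/13 = 121/13 ≥ 0, confirming Bessel's inequality. (The deficit equals ||v − Σ <v,e_j> e_j||^2, the squared distance from v to span{e_j}.)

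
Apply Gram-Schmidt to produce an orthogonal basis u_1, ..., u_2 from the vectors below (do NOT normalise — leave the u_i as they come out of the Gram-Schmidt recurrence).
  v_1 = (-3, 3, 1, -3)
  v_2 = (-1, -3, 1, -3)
Orthogonal basis:
  u_1 = (-3, 3, 1, -3)
  u_2 = (-4/7, -24/7, 6/7, -18/7)

Apply the Gram-Schmidt recurrence
  u_1 = v_1
  u_i = v_i − Σ_{j<i} ((v_i · u_j) / (u_j · u_j)) · u_j.

Step by step this gives:
  u_1 = (-3, 3, 1, -3)
  u_2 = (-4/7, -24/7, 6/7, -18/7)

Orthogonality check:
  u_2 · u_1 = 0 (should be 0)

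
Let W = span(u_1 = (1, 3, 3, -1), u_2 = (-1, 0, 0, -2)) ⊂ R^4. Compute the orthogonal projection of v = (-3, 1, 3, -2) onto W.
proj_W(v) = (-9/11, 16/11, 16/11, -34/11)

Set up U = [u_1 | ... | u_2] ∈ R^(4×2). The projector onto W = col(U) is P = U (U^T U)^(-1) U^T.
Compute U^T U =
  [20, 1]
  [1, 5],
and U^T v = (11, 7).
Solve U^T U · c = U^T v for the coefficients: c = (16/33, 43/33). The projection is proj_W(v) = U c.
Check: (v - proj_W(v)) · u_1 = 0  (should be 0).
Check: (v - proj_W(v)) · u_2 = 0  (should be 0).
Result: proj_W(v) = (-9/11, 16/11, 16/11, -34/11).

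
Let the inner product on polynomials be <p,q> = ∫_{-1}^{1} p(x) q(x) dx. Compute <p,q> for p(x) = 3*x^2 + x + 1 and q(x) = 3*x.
<p,q> = 2

Expand the product: p(x)·q(x) = 9*x^3 + 3*x^2 + 3*x.
∫_{-1}^{1} of each monomial x^k gives [2/(k+1) if k even, 0 if k odd]. Integrating term-by-term (or equivalently evaluating the antiderivative F(x) = 9*x^4/4 + x^3 + 3*x^2/2 at the endpoints):
  F(1) − F(−1) = 19/4 − (11/4) = 2.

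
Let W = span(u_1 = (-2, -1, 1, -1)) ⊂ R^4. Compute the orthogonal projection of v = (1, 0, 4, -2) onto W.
proj_W(v) = (-8/7, -4/7, 4/7, -4/7)

Set up U = [u_1 | ... | u_1] ∈ R^(4×1). The projector onto W = col(U) is P = U (U^T U)^(-1) U^T.
Compute U^T U =
  [7],
and U^T v = (4).
Solve U^T U · c = U^T v for the coefficients: c = (4/7). The projection is proj_W(v) = U c.
Check: (v - proj_W(v)) · u_1 = 0  (should be 0).
Result: proj_W(v) = (-8/7, -4/7, 4/7, -4/7).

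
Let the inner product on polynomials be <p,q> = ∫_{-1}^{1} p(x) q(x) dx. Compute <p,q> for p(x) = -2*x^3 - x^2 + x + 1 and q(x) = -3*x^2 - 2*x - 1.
<p,q> = -28/15

Expand the product: p(x)·q(x) = 6*x^5 + 7*x^4 + x^3 - 4*x^2 - 3*x - 1.
∫_{-1}^{1} of each monomial x^k gives [2/(k+1) if k even, 0 if k odd]. Integrating term-by-term (or equivalently evaluating the antiderivative F(x) = x^6 + 7*x^5/5 + x^4/4 - 4*x^3/3 - 3*x^2/2 - x at the endpoints):
  F(1) − F(−1) = -71/60 − (41/60) = -28/15.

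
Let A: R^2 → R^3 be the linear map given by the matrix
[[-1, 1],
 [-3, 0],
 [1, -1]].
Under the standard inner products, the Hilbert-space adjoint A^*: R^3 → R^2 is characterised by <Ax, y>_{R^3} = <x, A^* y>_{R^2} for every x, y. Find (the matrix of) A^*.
A^* = A^T =
[[-1, -3, 1],
 [1, 0, -1]]

For real matrices with standard dot products, the defining identity <Ax, y> = <x, A^* y> gives (Ax)^T y = x^T (A^*) y, i.e. x^T A^T y = x^T (A^*) y. Since this holds for all x, y, we must have A^* = A^T. Therefore
A^* =
[[-1, -3, 1],
 [1, 0, -1]].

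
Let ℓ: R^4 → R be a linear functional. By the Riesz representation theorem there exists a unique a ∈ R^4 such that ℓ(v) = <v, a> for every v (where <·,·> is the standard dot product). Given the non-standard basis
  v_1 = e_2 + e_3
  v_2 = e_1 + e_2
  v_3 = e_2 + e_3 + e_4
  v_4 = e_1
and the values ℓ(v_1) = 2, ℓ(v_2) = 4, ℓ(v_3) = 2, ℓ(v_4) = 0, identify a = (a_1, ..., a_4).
a = (0, 4, -2, 0)

Write a = (a_1, ..., a_4) in the standard basis. For each basis vector v_i, ℓ(v_i) = <v_i, a> is a linear equation in the a_j's. Collect the n equations into a matrix system V a = ℓ, where row i of V is v_i (expressed in the standard basis). Since V is invertible (lower-triangular with 1s on the diagonal, up to permutation), solve by back-substitution:
  V =
[[0, 1, 1, 0],
 [1, 1, 0, 0],
 [0, 1, 1, 1],
 [1, 0, 0, 0]]
  V a = (2, 4, 2, 0)
Solving gives a = (0, 4, -2, 0).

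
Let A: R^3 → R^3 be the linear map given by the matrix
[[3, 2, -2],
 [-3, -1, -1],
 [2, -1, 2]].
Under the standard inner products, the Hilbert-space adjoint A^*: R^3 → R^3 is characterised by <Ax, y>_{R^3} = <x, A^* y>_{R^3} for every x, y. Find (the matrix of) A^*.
A^* = A^T =
[[3, -3, 2],
 [2, -1, -1],
 [-2, -1, 2]]

For real matrices with standard dot products, the defining identity <Ax, y> = <x, A^* y> gives (Ax)^T y = x^T (A^*) y, i.e. x^T A^T y = x^T (A^*) y. Since this holds for all x, y, we must have A^* = A^T. Therefore
A^* =
[[3, -3, 2],
 [2, -1, -1],
 [-2, -1, 2]].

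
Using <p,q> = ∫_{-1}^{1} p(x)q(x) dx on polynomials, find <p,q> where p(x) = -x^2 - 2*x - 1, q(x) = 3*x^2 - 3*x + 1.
<p,q> = -28/15

Expand the product: p(x)·q(x) = -3*x^4 - 3*x^3 + 2*x^2 + x - 1.
∫_{-1}^{1} of each monomial x^k gives [2/(k+1) if k even, 0 if k odd]. Integrating term-by-term (or equivalently evaluating the antiderivative F(x) = -3*x^5/5 - 3*x^4/4 + 2*x^3/3 + x^2/2 - x at the endpoints):
  F(1) − F(−1) = -71/60 − (41/60) = -28/15.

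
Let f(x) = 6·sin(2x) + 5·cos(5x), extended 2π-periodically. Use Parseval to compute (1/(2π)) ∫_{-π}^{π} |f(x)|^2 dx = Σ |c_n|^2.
Σ |c_n|^2 = 61/2

Expand |f|^2 and use orthogonality of {sin(nx), cos(mx)} on [-π, π]:
  ∫_{-π}^{π} sin(nx)^2 dx = π, ∫ cos(mx)^2 dx = π, and cross terms integrate to 0.
So ∫_{-π}^{π} f(x)^2 dx = 6^2 · π + 5^2 · π = (36 + 25)π.
Divide by 2π: (36 + 25)/2 = 61/2.
By Parseval, this equals Σ |c_n|^2.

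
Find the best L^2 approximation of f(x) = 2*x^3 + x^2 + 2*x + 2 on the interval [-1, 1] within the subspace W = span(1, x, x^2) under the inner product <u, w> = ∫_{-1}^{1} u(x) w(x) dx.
g(x) = x^2 + 16*x/5 + 2

The best approximation g ∈ W is the orthogonal projection of f onto W. Writing g = a_0 + a_1 x + a_2 x^2, the coefficients solve the normal equations G · a = b where
  G_{ij} = <φ_i, φ_j> and b_i = <f, φ_i>, with φ_0 = 1, φ_1 = x, φ_2 = x^2.
G =
  [2, 0, 2/3]
  [0, 2/3, 0]
  [2/3, 0, 2/5],
b = (14/3, 32/15, 26/15).
Solving gives a_0 = 2, a_1 = 16/5, a_2 = 1, so
  g(x) = x^2 + 16*x/5 + 2.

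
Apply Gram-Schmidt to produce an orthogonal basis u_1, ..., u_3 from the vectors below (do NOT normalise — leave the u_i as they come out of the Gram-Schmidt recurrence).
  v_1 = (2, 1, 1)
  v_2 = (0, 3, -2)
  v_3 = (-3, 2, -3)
Orthogonal basis:
  u_1 = (2, 1, 1)
  u_2 = (-1/3, 17/6, -13/6)
  u_3 = (-25/77, 20/77, 30/77)

Apply the Gram-Schmidt recurrence
  u_1 = v_1
  u_i = v_i − Σ_{j<i} ((v_i · u_j) / (u_j · u_j)) · u_j.

Step by step this gives:
  u_1 = (2, 1, 1)
  u_2 = (-1/3, 17/6, -13/6)
  u_3 = (-25/77, 20/77, 30/77)

Orthogonality check:
  u_2 · u_1 = 0 (should be 0)
  u_3 · u_1 = 0 (should be 0)
  u_3 · u_2 = 0 (should be 0)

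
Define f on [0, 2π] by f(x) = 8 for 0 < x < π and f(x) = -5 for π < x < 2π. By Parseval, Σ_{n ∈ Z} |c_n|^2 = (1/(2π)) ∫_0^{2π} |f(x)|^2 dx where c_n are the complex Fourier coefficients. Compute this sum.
Σ |c_n|^2 = 89/2

Parseval equates the L^2 energy of f (normalised by 1/(2π)) with the ℓ^2 sum of its Fourier coefficients: (1/(2π)) ∫_0^{2π} |f|^2 = Σ |c_n|^2.
Compute the left side: (1/(2π)) [∫_0^π 8^2 dx + ∫_π^{2π} (-5)^2 dx] = (1/(2π)) · (64π + 25π) = (64 + 25)/2 = 89/2.
So Σ_{n ∈ Z} |c_n|^2 = 89/2.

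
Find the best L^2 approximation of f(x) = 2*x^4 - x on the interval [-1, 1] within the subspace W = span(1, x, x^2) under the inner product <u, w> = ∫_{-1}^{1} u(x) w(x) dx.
g(x) = 12*x^2/7 - x - 6/35

The best approximation g ∈ W is the orthogonal projection of f onto W. Writing g = a_0 + a_1 x + a_2 x^2, the coefficients solve the normal equations G · a = b where
  G_{ij} = <φ_i, φ_j> and b_i = <f, φ_i>, with φ_0 = 1, φ_1 = x, φ_2 = x^2.
G =
  [2, 0, 2/3]
  [0, 2/3, 0]
  [2/3, 0, 2/5],
b = (4/5, -2/3, 4/7).
Solving gives a_0 = -6/35, a_1 = -1, a_2 = 12/7, so
  g(x) = 12*x^2/7 - x - 6/35.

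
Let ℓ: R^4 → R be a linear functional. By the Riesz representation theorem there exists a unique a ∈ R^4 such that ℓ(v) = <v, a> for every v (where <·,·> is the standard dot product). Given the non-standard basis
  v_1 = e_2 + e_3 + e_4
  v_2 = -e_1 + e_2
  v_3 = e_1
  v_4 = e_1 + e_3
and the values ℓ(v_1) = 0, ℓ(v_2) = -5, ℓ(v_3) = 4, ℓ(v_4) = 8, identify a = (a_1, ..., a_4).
a = (4, -1, 4, -3)

Write a = (a_1, ..., a_4) in the standard basis. For each basis vector v_i, ℓ(v_i) = <v_i, a> is a linear equation in the a_j's. Collect the n equations into a matrix system V a = ℓ, where row i of V is v_i (expressed in the standard basis). Since V is invertible (lower-triangular with 1s on the diagonal, up to permutation), solve by back-substitution:
  V =
[[0, 1, 1, 1],
 [-1, 1, 0, 0],
 [1, 0, 0, 0],
 [1, 0, 1, 0]]
  V a = (0, -5, 4, 8)
Solving gives a = (4, -1, 4, -3).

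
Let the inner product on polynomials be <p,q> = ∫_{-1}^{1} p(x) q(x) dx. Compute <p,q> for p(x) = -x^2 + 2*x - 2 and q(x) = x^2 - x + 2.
<p,q> = -62/5

Expand the product: p(x)·q(x) = -x^4 + 3*x^3 - 6*x^2 + 6*x - 4.
∫_{-1}^{1} of each monomial x^k gives [2/(k+1) if k even, 0 if k odd]. Integrating term-by-term (or equivalently evaluating the antiderivative F(x) = -x^5/5 + 3*x^4/4 - 2*x^3 + 3*x^2 - 4*x at the endpoints):
  F(1) − F(−1) = -49/20 − (199/20) = -62/5.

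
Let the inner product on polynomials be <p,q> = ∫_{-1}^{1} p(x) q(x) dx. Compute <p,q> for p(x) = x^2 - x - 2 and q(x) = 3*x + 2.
<p,q> = -26/3

Expand the product: p(x)·q(x) = 3*x^3 - x^2 - 8*x - 4.
∫_{-1}^{1} of each monomial x^k gives [2/(k+1) if k even, 0 if k odd]. Integrating term-by-term (or equivalently evaluating the antiderivative F(x) = 3*x^4/4 - x^3/3 - 4*x^2 - 4*x at the endpoints):
  F(1) − F(−1) = -91/12 − (13/12) = -26/3.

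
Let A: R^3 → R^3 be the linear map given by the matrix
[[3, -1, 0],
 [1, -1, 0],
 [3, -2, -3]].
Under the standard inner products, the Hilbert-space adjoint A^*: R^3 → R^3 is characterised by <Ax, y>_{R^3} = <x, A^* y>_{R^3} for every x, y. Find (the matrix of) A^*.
A^* = A^T =
[[3, 1, 3],
 [-1, -1, -2],
 [0, 0, -3]]

For real matrices with standard dot products, the defining identity <Ax, y> = <x, A^* y> gives (Ax)^T y = x^T (A^*) y, i.e. x^T A^T y = x^T (A^*) y. Since this holds for all x, y, we must have A^* = A^T. Therefore
A^* =
[[3, 1, 3],
 [-1, -1, -2],
 [0, 0, -3]].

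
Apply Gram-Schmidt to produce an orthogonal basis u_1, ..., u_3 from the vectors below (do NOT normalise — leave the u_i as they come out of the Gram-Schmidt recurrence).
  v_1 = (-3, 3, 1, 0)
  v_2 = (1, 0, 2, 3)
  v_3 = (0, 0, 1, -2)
Orthogonal basis:
  u_1 = (-3, 3, 1, 0)
  u_2 = (16/19, 3/19, 39/19, 3)
  u_3 = (21/53, -6/53, 81/53, -61/53)

Apply the Gram-Schmidt recurrence
  u_1 = v_1
  u_i = v_i − Σ_{j<i} ((v_i · u_j) / (u_j · u_j)) · u_j.

Step by step this gives:
  u_1 = (-3, 3, 1, 0)
  u_2 = (16/19, 3/19, 39/19, 3)
  u_3 = (21/53, -6/53, 81/53, -61/53)

Orthogonality check:
  u_2 · u_1 = 0 (should be 0)
  u_3 · u_1 = 0 (should be 0)
  u_3 · u_2 = 0 (should be 0)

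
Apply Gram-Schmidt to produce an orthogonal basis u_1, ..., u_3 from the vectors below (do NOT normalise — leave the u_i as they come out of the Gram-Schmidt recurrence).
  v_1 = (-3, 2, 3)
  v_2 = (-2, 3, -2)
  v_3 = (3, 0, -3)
Orthogonal basis:
  u_1 = (-3, 2, 3)
  u_2 = (-13/11, 27/11, -31/11)
  u_3 = (12/13, 144/169, 60/169)

Apply the Gram-Schmidt recurrence
  u_1 = v_1
  u_i = v_i − Σ_{j<i} ((v_i · u_j) / (u_j · u_j)) · u_j.

Step by step this gives:
  u_1 = (-3, 2, 3)
  u_2 = (-13/11, 27/11, -31/11)
  u_3 = (12/13, 144/169, 60/169)

Orthogonality check:
  u_2 · u_1 = 0 (should be 0)
  u_3 · u_1 = 0 (should be 0)
  u_3 · u_2 = 0 (should be 0)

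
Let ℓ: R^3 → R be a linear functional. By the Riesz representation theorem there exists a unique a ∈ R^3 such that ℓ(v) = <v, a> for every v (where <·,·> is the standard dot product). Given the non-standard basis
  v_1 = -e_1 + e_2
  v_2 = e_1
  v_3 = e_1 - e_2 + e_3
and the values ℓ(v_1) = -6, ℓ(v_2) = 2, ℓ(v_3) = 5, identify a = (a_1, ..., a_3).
a = (2, -4, -1)

Write a = (a_1, ..., a_3) in the standard basis. For each basis vector v_i, ℓ(v_i) = <v_i, a> is a linear equation in the a_j's. Collect the n equations into a matrix system V a = ℓ, where row i of V is v_i (expressed in the standard basis). Since V is invertible (lower-triangular with 1s on the diagonal, up to permutation), solve by back-substitution:
  V =
[[-1, 1, 0],
 [1, 0, 0],
 [1, -1, 1]]
  V a = (-6, 2, 5)
Solving gives a = (2, -4, -1).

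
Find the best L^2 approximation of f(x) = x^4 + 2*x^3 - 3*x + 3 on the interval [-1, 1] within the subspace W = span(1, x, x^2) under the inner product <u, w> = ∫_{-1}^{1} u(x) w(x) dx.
g(x) = 6*x^2/7 - 9*x/5 + 102/35

The best approximation g ∈ W is the orthogonal projection of f onto W. Writing g = a_0 + a_1 x + a_2 x^2, the coefficients solve the normal equations G · a = b where
  G_{ij} = <φ_i, φ_j> and b_i = <f, φ_i>, with φ_0 = 1, φ_1 = x, φ_2 = x^2.
G =
  [2, 0, 2/3]
  [0, 2/3, 0]
  [2/3, 0, 2/5],
b = (32/5, -6/5, 16/7).
Solving gives a_0 = 102/35, a_1 = -9/5, a_2 = 6/7, so
  g(x) = 6*x^2/7 - 9*x/5 + 102/35.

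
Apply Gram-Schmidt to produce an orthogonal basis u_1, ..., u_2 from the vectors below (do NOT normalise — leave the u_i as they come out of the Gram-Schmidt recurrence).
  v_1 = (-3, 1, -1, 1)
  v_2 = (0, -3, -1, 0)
Orthogonal basis:
  u_1 = (-3, 1, -1, 1)
  u_2 = (-1/2, -17/6, -7/6, 1/6)

Apply the Gram-Schmidt recurrence
  u_1 = v_1
  u_i = v_i − Σ_{j<i} ((v_i · u_j) / (u_j · u_j)) · u_j.

Step by step this gives:
  u_1 = (-3, 1, -1, 1)
  u_2 = (-1/2, -17/6, -7/6, 1/6)

Orthogonality check:
  u_2 · u_1 = 0 (should be 0)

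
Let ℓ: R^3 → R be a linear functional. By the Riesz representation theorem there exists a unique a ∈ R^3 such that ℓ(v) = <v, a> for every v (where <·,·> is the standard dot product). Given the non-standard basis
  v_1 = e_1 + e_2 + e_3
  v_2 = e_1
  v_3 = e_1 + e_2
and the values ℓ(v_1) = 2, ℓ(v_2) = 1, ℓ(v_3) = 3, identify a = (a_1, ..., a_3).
a = (1, 2, -1)

Write a = (a_1, ..., a_3) in the standard basis. For each basis vector v_i, ℓ(v_i) = <v_i, a> is a linear equation in the a_j's. Collect the n equations into a matrix system V a = ℓ, where row i of V is v_i (expressed in the standard basis). Since V is invertible (lower-triangular with 1s on the diagonal, up to permutation), solve by back-substitution:
  V =
[[1, 1, 1],
 [1, 0, 0],
 [1, 1, 0]]
  V a = (2, 1, 3)
Solving gives a = (1, 2, -1).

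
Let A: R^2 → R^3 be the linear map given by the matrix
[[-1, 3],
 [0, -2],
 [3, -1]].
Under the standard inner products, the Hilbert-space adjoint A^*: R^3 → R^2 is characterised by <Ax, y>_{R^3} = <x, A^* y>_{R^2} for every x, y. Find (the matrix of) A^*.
A^* = A^T =
[[-1, 0, 3],
 [3, -2, -1]]

For real matrices with standard dot products, the defining identity <Ax, y> = <x, A^* y> gives (Ax)^T y = x^T (A^*) y, i.e. x^T A^T y = x^T (A^*) y. Since this holds for all x, y, we must have A^* = A^T. Therefore
A^* =
[[-1, 0, 3],
 [3, -2, -1]].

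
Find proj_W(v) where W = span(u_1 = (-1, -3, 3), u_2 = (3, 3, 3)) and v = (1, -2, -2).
proj_W(v) = (-13/14, -5/7, -19/14)

Set up U = [u_1 | ... | u_2] ∈ R^(3×2). The projector onto W = col(U) is P = U (U^T U)^(-1) U^T.
Compute U^T U =
  [19, -3]
  [-3, 27],
and U^T v = (-1, -9).
Solve U^T U · c = U^T v for the coefficients: c = (-3/28, -29/84). The projection is proj_W(v) = U c.
Check: (v - proj_W(v)) · u_1 = 0  (should be 0).
Check: (v - proj_W(v)) · u_2 = 0  (should be 0).
Result: proj_W(v) = (-13/14, -5/7, -19/14).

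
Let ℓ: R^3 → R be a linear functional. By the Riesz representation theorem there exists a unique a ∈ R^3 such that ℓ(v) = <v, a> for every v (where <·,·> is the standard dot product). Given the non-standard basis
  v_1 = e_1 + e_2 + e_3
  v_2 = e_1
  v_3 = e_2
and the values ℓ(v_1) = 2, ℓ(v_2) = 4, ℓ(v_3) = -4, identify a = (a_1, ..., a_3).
a = (4, -4, 2)

Write a = (a_1, ..., a_3) in the standard basis. For each basis vector v_i, ℓ(v_i) = <v_i, a> is a linear equation in the a_j's. Collect the n equations into a matrix system V a = ℓ, where row i of V is v_i (expressed in the standard basis). Since V is invertible (lower-triangular with 1s on the diagonal, up to permutation), solve by back-substitution:
  V =
[[1, 1, 1],
 [1, 0, 0],
 [0, 1, 0]]
  V a = (2, 4, -4)
Solving gives a = (4, -4, 2).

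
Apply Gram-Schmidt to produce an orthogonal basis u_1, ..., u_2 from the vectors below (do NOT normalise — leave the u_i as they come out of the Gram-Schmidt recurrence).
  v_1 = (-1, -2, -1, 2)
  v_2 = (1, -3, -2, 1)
Orthogonal basis:
  u_1 = (-1, -2, -1, 2)
  u_2 = (19/10, -6/5, -11/10, -4/5)

Apply the Gram-Schmidt recurrence
  u_1 = v_1
  u_i = v_i − Σ_{j<i} ((v_i · u_j) / (u_j · u_j)) · u_j.

Step by step this gives:
  u_1 = (-1, -2, -1, 2)
  u_2 = (19/10, -6/5, -11/10, -4/5)

Orthogonality check:
  u_2 · u_1 = 0 (should be 0)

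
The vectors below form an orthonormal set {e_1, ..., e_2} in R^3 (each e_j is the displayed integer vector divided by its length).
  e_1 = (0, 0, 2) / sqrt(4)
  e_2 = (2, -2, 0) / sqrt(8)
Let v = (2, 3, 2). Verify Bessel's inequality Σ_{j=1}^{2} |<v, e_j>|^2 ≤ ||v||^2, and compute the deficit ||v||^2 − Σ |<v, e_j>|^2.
Σ |<v, e_j>|^2 = 9/2; ||v||^2 = 17; deficit = 25/2

Write each e_j = u_j / sqrt(<u_j, u_j>) where u_j is the displayed integer vector. Then <v, e_j> = <v, u_j> / sqrt(<u_j, u_j>), so |<v, e_j>|^2 = <v, u_j>^2 / <u_j, u_j>.
Coefficients: <v, e_1> = 4/sqrt(4), <v, e_2> = -2/sqrt(8).
Square and sum: Σ |<v, e_j>|^2 = 9/2.
Compute ||v||^2 = v·v = 17.
Deficit = 17 − 9/2 = 25/2 ≥ 0, confirming Bessel's inequality. (The deficit equals ||v − Σ <v,e_j> e_j||^2, the squared distance from v to span{e_j}.)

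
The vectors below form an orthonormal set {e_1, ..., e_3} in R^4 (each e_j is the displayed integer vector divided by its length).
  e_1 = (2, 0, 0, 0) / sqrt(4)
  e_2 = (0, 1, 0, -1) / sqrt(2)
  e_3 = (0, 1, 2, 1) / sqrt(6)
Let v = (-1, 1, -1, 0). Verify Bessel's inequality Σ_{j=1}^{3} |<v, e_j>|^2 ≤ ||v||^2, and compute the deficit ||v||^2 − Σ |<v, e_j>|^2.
Σ |<v, e_j>|^2 = 5/3; ||v||^2 = 3; deficit = 4/3

Write each e_j = u_j / sqrt(<u_j, u_j>) where u_j is the displayed integer vector. Then <v, e_j> = <v, u_j> / sqrt(<u_j, u_j>), so |<v, e_j>|^2 = <v, u_j>^2 / <u_j, u_j>.
Coefficients: <v, e_1> = -2/sqrt(4), <v, e_2> = 1/sqrt(2), <v, e_3> = -1/sqrt(6).
Square and sum: Σ |<v, e_j>|^2 = 5/3.
Compute ||v||^2 = v·v = 3.
Deficit = 3 − 5/3 = 4/3 ≥ 0, confirming Bessel's inequality. (The deficit equals ||v − Σ <v,e_j> e_j||^2, the squared distance from v to span{e_j}.)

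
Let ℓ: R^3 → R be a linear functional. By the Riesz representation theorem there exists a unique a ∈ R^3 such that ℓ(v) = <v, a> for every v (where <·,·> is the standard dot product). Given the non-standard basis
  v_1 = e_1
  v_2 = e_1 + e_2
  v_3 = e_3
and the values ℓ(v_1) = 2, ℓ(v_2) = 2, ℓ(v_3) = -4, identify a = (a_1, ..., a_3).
a = (2, 0, -4)

Write a = (a_1, ..., a_3) in the standard basis. For each basis vector v_i, ℓ(v_i) = <v_i, a> is a linear equation in the a_j's. Collect the n equations into a matrix system V a = ℓ, where row i of V is v_i (expressed in the standard basis). Since V is invertible (lower-triangular with 1s on the diagonal, up to permutation), solve by back-substitution:
  V =
[[1, 0, 0],
 [1, 1, 0],
 [0, 0, 1]]
  V a = (2, 2, -4)
Solving gives a = (2, 0, -4).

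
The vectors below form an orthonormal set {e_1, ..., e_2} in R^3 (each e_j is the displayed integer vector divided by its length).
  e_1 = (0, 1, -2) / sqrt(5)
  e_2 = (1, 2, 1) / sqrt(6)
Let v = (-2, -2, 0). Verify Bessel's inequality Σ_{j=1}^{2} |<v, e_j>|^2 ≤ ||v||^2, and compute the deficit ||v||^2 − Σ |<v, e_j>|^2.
Σ |<v, e_j>|^2 = 34/5; ||v||^2 = 8; deficit = 6/5

Write each e_j = u_j / sqrt(<u_j, u_j>) where u_j is the displayed integer vector. Then <v, e_j> = <v, u_j> / sqrt(<u_j, u_j>), so |<v, e_j>|^2 = <v, u_j>^2 / <u_j, u_j>.
Coefficients: <v, e_1> = -2/sqrt(5), <v, e_2> = -6/sqrt(6).
Square and sum: Σ |<v, e_j>|^2 = 34/5.
Compute ||v||^2 = v·v = 8.
Deficit = 8 − 34/5 = 6/5 ≥ 0, confirming Bessel's inequality. (The deficit equals ||v − Σ <v,e_j> e_j||^2, the squared distance from v to span{e_j}.)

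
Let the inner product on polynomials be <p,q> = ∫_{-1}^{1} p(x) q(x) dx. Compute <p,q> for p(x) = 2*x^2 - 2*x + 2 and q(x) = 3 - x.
<p,q> = 52/3

Expand the product: p(x)·q(x) = -2*x^3 + 8*x^2 - 8*x + 6.
∫_{-1}^{1} of each monomial x^k gives [2/(k+1) if k even, 0 if k odd]. Integrating term-by-term (or equivalently evaluating the antiderivative F(x) = -x^4/2 + 8*x^3/3 - 4*x^2 + 6*x at the endpoints):
  F(1) − F(−1) = 25/6 − (-79/6) = 52/3.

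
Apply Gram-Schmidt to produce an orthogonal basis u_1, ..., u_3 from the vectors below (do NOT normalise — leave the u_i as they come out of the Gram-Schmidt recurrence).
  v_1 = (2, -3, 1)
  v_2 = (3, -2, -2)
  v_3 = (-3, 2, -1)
Orthogonal basis:
  u_1 = (2, -3, 1)
  u_2 = (11/7, 1/7, -19/7)
  u_3 = (-20/23, -35/46, -25/46)

Apply the Gram-Schmidt recurrence
  u_1 = v_1
  u_i = v_i − Σ_{j<i} ((v_i · u_j) / (u_j · u_j)) · u_j.

Step by step this gives:
  u_1 = (2, -3, 1)
  u_2 = (11/7, 1/7, -19/7)
  u_3 = (-20/23, -35/46, -25/46)

Orthogonality check:
  u_2 · u_1 = 0 (should be 0)
  u_3 · u_1 = 0 (should be 0)
  u_3 · u_2 = 0 (should be 0)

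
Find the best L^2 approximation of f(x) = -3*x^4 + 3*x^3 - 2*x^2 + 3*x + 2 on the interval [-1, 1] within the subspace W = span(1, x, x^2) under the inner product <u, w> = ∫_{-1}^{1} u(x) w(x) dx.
g(x) = -32*x^2/7 + 24*x/5 + 79/35

The best approximation g ∈ W is the orthogonal projection of f onto W. Writing g = a_0 + a_1 x + a_2 x^2, the coefficients solve the normal equations G · a = b where
  G_{ij} = <φ_i, φ_j> and b_i = <f, φ_i>, with φ_0 = 1, φ_1 = x, φ_2 = x^2.
G =
  [2, 0, 2/3]
  [0, 2/3, 0]
  [2/3, 0, 2/5],
b = (22/15, 16/5, -34/105).
Solving gives a_0 = 79/35, a_1 = 24/5, a_2 = -32/7, so
  g(x) = -32*x^2/7 + 24*x/5 + 79/35.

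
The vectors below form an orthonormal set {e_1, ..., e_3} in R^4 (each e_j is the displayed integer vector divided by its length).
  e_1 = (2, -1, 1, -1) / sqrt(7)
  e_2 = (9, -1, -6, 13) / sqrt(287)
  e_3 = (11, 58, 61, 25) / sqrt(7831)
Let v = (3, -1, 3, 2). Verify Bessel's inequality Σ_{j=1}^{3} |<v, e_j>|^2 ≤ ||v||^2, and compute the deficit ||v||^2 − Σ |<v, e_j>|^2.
Σ |<v, e_j>|^2 = 3664/191; ||v||^2 = 23; deficit = 729/191

Write each e_j = u_j / sqrt(<u_j, u_j>) where u_j is the displayed integer vector. Then <v, e_j> = <v, u_j> / sqrt(<u_j, u_j>), so |<v, e_j>|^2 = <v, u_j>^2 / <u_j, u_j>.
Coefficients: <v, e_1> = 8/sqrt(7), <v, e_2> = 36/sqrt(287), <v, e_3> = 208/sqrt(7831).
Square and sum: Σ |<v, e_j>|^2 = 3664/191.
Compute ||v||^2 = v·v = 23.
Deficit = 23 − 3664/191 = 729/191 ≥ 0, confirming Bessel's inequality. (The deficit equals ||v − Σ <v,e_j> e_j||^2, the squared distance from v to span{e_j}.)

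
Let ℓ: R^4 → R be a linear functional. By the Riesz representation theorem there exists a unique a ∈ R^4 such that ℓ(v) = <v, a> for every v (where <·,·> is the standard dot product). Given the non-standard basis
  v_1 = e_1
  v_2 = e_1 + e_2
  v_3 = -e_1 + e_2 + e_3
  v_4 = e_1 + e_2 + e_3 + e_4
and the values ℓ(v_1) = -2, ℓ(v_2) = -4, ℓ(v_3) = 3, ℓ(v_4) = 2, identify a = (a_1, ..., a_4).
a = (-2, -2, 3, 3)

Write a = (a_1, ..., a_4) in the standard basis. For each basis vector v_i, ℓ(v_i) = <v_i, a> is a linear equation in the a_j's. Collect the n equations into a matrix system V a = ℓ, where row i of V is v_i (expressed in the standard basis). Since V is invertible (lower-triangular with 1s on the diagonal, up to permutation), solve by back-substitution:
  V =
[[1, 0, 0, 0],
 [1, 1, 0, 0],
 [-1, 1, 1, 0],
 [1, 1, 1, 1]]
  V a = (-2, -4, 3, 2)
Solving gives a = (-2, -2, 3, 3).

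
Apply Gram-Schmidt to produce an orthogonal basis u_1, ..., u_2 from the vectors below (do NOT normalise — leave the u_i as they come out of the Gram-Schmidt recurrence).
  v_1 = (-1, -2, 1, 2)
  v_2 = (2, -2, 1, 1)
Orthogonal basis:
  u_1 = (-1, -2, 1, 2)
  u_2 = (5/2, -1, 1/2, 0)

Apply the Gram-Schmidt recurrence
  u_1 = v_1
  u_i = v_i − Σ_{j<i} ((v_i · u_j) / (u_j · u_j)) · u_j.

Step by step this gives:
  u_1 = (-1, -2, 1, 2)
  u_2 = (5/2, -1, 1/2, 0)

Orthogonality check:
  u_2 · u_1 = 0 (should be 0)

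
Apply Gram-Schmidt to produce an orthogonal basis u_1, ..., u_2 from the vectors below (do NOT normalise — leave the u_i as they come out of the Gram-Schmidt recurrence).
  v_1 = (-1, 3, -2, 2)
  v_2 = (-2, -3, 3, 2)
Orthogonal basis:
  u_1 = (-1, 3, -2, 2)
  u_2 = (-5/2, -3/2, 2, 3)

Apply the Gram-Schmidt recurrence
  u_1 = v_1
  u_i = v_i − Σ_{j<i} ((v_i · u_j) / (u_j · u_j)) · u_j.

Step by step this gives:
  u_1 = (-1, 3, -2, 2)
  u_2 = (-5/2, -3/2, 2, 3)

Orthogonality check:
  u_2 · u_1 = 0 (should be 0)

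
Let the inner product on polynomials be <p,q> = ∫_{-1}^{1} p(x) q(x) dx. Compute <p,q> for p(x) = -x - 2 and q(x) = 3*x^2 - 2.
<p,q> = 4

Expand the product: p(x)·q(x) = -3*x^3 - 6*x^2 + 2*x + 4.
∫_{-1}^{1} of each monomial x^k gives [2/(k+1) if k even, 0 if k odd]. Integrating term-by-term (or equivalently evaluating the antiderivative F(x) = -3*x^4/4 - 2*x^3 + x^2 + 4*x at the endpoints):
  F(1) − F(−1) = 9/4 − (-7/4) = 4.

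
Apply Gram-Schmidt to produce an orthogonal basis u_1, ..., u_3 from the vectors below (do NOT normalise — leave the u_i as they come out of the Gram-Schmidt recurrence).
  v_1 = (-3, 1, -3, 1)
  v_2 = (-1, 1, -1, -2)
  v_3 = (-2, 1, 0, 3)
Orthogonal basis:
  u_1 = (-3, 1, -3, 1)
  u_2 = (-1/4, 3/4, -1/4, -9/4)
  u_3 = (-17/23, 28/23, 29/23, 8/23)

Apply the Gram-Schmidt recurrence
  u_1 = v_1
  u_i = v_i − Σ_{j<i} ((v_i · u_j) / (u_j · u_j)) · u_j.

Step by step this gives:
  u_1 = (-3, 1, -3, 1)
  u_2 = (-1/4, 3/4, -1/4, -9/4)
  u_3 = (-17/23, 28/23, 29/23, 8/23)

Orthogonality check:
  u_2 · u_1 = 0 (should be 0)
  u_3 · u_1 = 0 (should be 0)
  u_3 · u_2 = 0 (should be 0)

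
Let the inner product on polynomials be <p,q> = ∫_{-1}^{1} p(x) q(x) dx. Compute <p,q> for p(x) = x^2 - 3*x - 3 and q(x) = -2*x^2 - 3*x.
<p,q> = 46/5

Expand the product: p(x)·q(x) = -2*x^4 + 3*x^3 + 15*x^2 + 9*x.
∫_{-1}^{1} of each monomial x^k gives [2/(k+1) if k even, 0 if k odd]. Integrating term-by-term (or equivalently evaluating the antiderivative F(x) = -2*x^5/5 + 3*x^4/4 + 5*x^3 + 9*x^2/2 at the endpoints):
  F(1) − F(−1) = 197/20 − (13/20) = 46/5.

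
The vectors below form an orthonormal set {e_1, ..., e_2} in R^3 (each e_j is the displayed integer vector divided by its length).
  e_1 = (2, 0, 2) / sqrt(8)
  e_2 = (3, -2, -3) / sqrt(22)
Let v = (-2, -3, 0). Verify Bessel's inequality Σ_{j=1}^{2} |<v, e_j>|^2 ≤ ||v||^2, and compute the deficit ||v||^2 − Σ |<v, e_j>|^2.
Σ |<v, e_j>|^2 = 2; ||v||^2 = 13; deficit = 11

Write each e_j = u_j / sqrt(<u_j, u_j>) where u_j is the displayed integer vector. Then <v, e_j> = <v, u_j> / sqrt(<u_j, u_j>), so |<v, e_j>|^2 = <v, u_j>^2 / <u_j, u_j>.
Coefficients: <v, e_1> = -4/sqrt(8), <v, e_2> = 0/sqrt(22).
Square and sum: Σ |<v, e_j>|^2 = 2.
Compute ||v||^2 = v·v = 13.
Deficit = 13 − 2 = 11 ≥ 0, confirming Bessel's inequality. (The deficit equals ||v − Σ <v,e_j> e_j||^2, the squared distance from v to span{e_j}.)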